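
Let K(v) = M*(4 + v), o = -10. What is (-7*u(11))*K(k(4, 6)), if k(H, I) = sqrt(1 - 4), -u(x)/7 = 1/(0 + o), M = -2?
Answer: 196/5 + 49*I*sqrt(3)/5 ≈ 39.2 + 16.974*I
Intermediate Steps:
u(x) = 7/10 (u(x) = -7/(0 - 10) = -7/(-10) = -7*(-1/10) = 7/10)
k(H, I) = I*sqrt(3) (k(H, I) = sqrt(-3) = I*sqrt(3))
K(v) = -8 - 2*v (K(v) = -2*(4 + v) = -8 - 2*v)
(-7*u(11))*K(k(4, 6)) = (-7*7/10)*(-8 - 2*I*sqrt(3)) = -49*(-8 - 2*I*sqrt(3))/10 = 196/5 + 49*I*sqrt(3)/5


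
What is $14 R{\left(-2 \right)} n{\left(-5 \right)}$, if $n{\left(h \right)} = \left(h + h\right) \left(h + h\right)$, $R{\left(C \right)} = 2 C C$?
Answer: $11200$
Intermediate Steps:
$R{\left(C \right)} = 2 C^{2}$
$n{\left(h \right)} = 4 h^{2}$ ($n{\left(h \right)} = 2 h 2 h = 4 h^{2}$)
$14 R{\left(-2 \right)} n{\left(-5 \right)} = 14 \cdot 2 \left(-2\right)^{2} \cdot 4 \left(-5\right)^{2} = 14 \cdot 2 \cdot 4 \cdot 4 \cdot 25 = 14 \cdot 8 \cdot 100 = 112 \cdot 100 = 11200$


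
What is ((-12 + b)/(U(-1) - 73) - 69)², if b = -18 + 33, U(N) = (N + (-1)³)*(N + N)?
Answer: 2521744/529 ≈ 4767.0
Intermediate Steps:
U(N) = 2*N*(-1 + N) (U(N) = (N - 1)*(2*N) = (-1 + N)*(2*N) = 2*N*(-1 + N))
b = 15
((-12 + b)/(U(-1) - 73) - 69)² = ((-12 + 15)/(2*(-1)*(-1 - 1) - 73) - 69)² = (3/(2*(-1)*(-2) - 73) - 69)² = (3/(4 - 73) - 69)² = (3/(-69) - 69)² = (3*(-1/69) - 69)² = (-1/23 - 69)² = (-1588/23)² = 2521744/529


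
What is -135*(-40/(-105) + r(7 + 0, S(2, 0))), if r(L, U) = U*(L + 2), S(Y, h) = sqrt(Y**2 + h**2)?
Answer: -17370/7 ≈ -2481.4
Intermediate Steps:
r(L, U) = U*(2 + L)
-135*(-40/(-105) + r(7 + 0, S(2, 0))) = -135*(-40/(-105) + sqrt(2**2 + 0**2)*(2 + (7 + 0))) = -135*(-40*(-1/105) + sqrt(4 + 0)*(2 + 7)) = -135*(8/21 + sqrt(4)*9) = -135*(8/21 + 2*9) = -135*(8/21 + 18) = -135*386/21 = -17370/7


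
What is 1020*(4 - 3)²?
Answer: 1020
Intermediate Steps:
1020*(4 - 3)² = 1020*1² = 1020*1 = 1020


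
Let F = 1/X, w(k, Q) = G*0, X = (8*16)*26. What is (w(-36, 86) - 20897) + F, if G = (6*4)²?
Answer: -69545215/3328 ≈ -20897.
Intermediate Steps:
X = 3328 (X = 128*26 = 3328)
G = 576 (G = 24² = 576)
w(k, Q) = 0 (w(k, Q) = 576*0 = 0)
F = 1/3328 ≈ 0.00030048
(w(-36, 86) - 20897) + F = (0 - 20897) + 1/3328 = -20897 + 1/3328 = -69545215/3328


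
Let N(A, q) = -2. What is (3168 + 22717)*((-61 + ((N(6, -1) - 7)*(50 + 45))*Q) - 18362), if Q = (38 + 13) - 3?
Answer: -1539199755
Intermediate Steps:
Q = 48 (Q = 51 - 3 = 48)
(3168 + 22717)*((-61 + ((N(6, -1) - 7)*(50 + 45))*Q) - 18362) = (3168 + 22717)*((-61 + ((-2 - 7)*(50 + 45))*48) - 18362) = 25885*((-61 - 9*95*48) - 18362) = 25885*((-61 - 855*48) - 18362) = 25885*((-61 - 41040) - 18362) = 25885*(-41101 - 18362) = 25885*(-59463) = -1539199755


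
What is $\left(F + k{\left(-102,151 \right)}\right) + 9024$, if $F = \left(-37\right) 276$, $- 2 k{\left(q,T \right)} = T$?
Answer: $- \frac{2527}{2} \approx -1263.5$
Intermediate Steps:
$k{\left(q,T \right)} = - \frac{T}{2}$
$F = -10212$
$\left(F + k{\left(-102,151 \right)}\right) + 9024 = \left(-10212 - \frac{151}{2}\right) + 9024 = - \frac{20575}{2} + 9024 = - \frac{2527}{2}$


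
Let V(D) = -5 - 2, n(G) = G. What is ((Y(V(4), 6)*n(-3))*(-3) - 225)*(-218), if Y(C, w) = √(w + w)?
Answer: 49050 - 3924*√3 ≈ 42253.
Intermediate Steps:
V(D) = -7
Y(C, w) = √2*√w (Y(C, w) = √(2*w) = √2*√w)
((Y(V(4), 6)*n(-3))*(-3) - 225)*(-218) = (((√2*√6)*(-3))*(-3) - 225)*(-218) = (((2*√3)*(-3))*(-3) - 225)*(-218) = (-6*√3*(-3) - 225)*(-218) = (18*√3 - 225)*(-218) = (-225 + 18*√3)*(-218) = 49050 - 3924*√3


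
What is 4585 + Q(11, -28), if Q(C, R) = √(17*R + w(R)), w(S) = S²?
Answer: 4585 + 2*√77 ≈ 4602.5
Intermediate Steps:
Q(C, R) = √(R² + 17*R) (Q(C, R) = √(17*R + R²) = √(R² + 17*R))
4585 + Q(11, -28) = 4585 + √(-28*(17 - 28)) = 4585 + √(-28*(-11)) = 4585 + √308 = 4585 + 2*√77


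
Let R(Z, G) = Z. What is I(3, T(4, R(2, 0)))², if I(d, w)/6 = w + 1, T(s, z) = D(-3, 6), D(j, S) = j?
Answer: 144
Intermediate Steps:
T(s, z) = -3
I(d, w) = 6 + 6*w (I(d, w) = 6*(w + 1) = 6*(1 + w) = 6 + 6*w)
I(3, T(4, R(2, 0)))² = (6 + 6*(-3))² = (6 - 18)² = (-12)² = 144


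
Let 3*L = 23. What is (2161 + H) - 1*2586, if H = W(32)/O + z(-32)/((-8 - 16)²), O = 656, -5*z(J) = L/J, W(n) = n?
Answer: -4817110097/11335680 ≈ -424.95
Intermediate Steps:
L = 23/3 (L = (⅓)*23 = 23/3 ≈ 7.6667)
z(J) = -23/(15*J)
H = 553903/11335680 (H = 32/656 + (-23/15/(-32))/((-8 - 16)²) = 32*(1/656) + (-23/15*(-1/32))/((-24)²) = 2/41 + (23/480)/576 = 2/41 + (23/480)*(1/576) = 2/41 + 23/276480 = 553903/11335680 ≈ 0.048864)
(2161 + H) - 1*2586 = (2161 + 553903/11335680) - 1*2586 = 24496958383/11335680 - 2586 = -4817110097/11335680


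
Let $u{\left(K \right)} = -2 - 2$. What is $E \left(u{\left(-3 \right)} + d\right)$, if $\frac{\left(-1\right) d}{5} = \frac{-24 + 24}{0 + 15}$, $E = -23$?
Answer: $92$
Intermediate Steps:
$u{\left(K \right)} = -4$
$d = 0$ ($d = - 5 \frac{-24 + 24}{0 + 15} = - 5 \cdot \frac{0}{15} = - 5 \cdot 0 \cdot \frac{1}{15} = \left(-5\right) 0 = 0$)
$E \left(u{\left(-3 \right)} + d\right) = - 23 \left(-4 + 0\right) = \left(-23\right) \left(-4\right) = 92$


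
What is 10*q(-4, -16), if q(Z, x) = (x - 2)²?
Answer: 3240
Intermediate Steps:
q(Z, x) = (-2 + x)²
10*q(-4, -16) = 10*(-2 - 16)² = 10*(-18)² = 10*324 = 3240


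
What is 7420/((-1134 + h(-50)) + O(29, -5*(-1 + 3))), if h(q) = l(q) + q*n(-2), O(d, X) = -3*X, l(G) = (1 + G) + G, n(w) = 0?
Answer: -7420/1203 ≈ -6.1679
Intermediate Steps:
l(G) = 1 + 2*G
h(q) = 1 + 2*q (h(q) = (1 + 2*q) + q*0 = (1 + 2*q) + 0 = 1 + 2*q)
7420/((-1134 + h(-50)) + O(29, -5*(-1 + 3))) = 7420/((-1134 + (1 + 2*(-50))) - (-15)*(-1 + 3)) = 7420/((-1134 + (1 - 100)) - (-15)*2) = 7420/((-1134 - 99) - 3*(-10)) = 7420/(-1233 + 30) = 7420/(-1203) = 7420*(-1/1203) = -7420/1203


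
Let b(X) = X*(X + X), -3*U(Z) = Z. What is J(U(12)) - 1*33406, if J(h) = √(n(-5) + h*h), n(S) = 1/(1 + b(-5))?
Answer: -33406 + √41667/51 ≈ -33402.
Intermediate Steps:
U(Z) = -Z/3
b(X) = 2*X² (b(X) = X*(2*X) = 2*X²)
n(S) = 1/51 (n(S) = 1/(1 + 2*(-5)²) = 1/(1 + 2*25) = 1/(1 + 50) = 1/51)
J(h) = √(1/51 + h²) (J(h) = √(1/51 + h*h) = √(1/51 + h²))
J(U(12)) - 1*33406 = √(51 + 2601*(-⅓*12)²)/51 - 1*33406 = √(51 + 2601*(-4)²)/51 - 33406 = √(51 + 2601*16)/51 - 33406 = √(51 + 41616)/51 - 33406 = √41667/51 - 33406 = -33406 + √41667/51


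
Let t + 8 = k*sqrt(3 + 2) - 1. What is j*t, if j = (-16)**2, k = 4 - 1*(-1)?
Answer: -2304 + 1280*sqrt(5) ≈ 558.17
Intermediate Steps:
k = 5 (k = 4 + 1 = 5)
j = 256
t = -9 + 5*sqrt(5) (t = -8 + (5*sqrt(3 + 2) - 1) = -8 + (5*sqrt(5) - 1) = -8 + (-1 + 5*sqrt(5)) = -9 + 5*sqrt(5) ≈ 2.1803)
j*t = 256*(-9 + 5*sqrt(5)) = -2304 + 1280*sqrt(5)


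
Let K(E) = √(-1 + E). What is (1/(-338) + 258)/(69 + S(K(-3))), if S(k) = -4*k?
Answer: 6017007/1630850 + 348812*I/815425 ≈ 3.6895 + 0.42777*I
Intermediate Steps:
(1/(-338) + 258)/(69 + S(K(-3))) = (1/(-338) + 258)/(69 - 4*√(-1 - 3)) = (-1/338 + 258)/(69 - 8*I) = 87203/(338*(69 - 8*I)) = 87203*((69 + 8*I)/4825)/338 = 87203*(69 + 8*I)/1630850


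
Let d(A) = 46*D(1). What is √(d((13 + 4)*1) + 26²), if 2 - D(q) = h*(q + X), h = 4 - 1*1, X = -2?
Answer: √906 ≈ 30.100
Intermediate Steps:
h = 3 (h = 4 - 1 = 3)
D(q) = 8 - 3*q (D(q) = 2 - 3*(q - 2) = 2 - 3*(-2 + q) = 2 - (-6 + 3*q) = 2 + (6 - 3*q) = 8 - 3*q)
d(A) = 230 (d(A) = 46*(8 - 3*1) = 46*(8 - 3) = 46*5 = 230)
√(d((13 + 4)*1) + 26²) = √(230 + 26²) = √(230 + 676) = √906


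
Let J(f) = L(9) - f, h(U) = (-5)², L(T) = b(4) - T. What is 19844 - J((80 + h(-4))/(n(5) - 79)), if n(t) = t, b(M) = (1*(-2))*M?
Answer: 1469609/74 ≈ 19860.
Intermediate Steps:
b(M) = -2*M
L(T) = -8 - T (L(T) = -2*4 - T = -8 - T)
h(U) = 25
J(f) = -17 - f (J(f) = (-8 - 1*9) - f = (-8 - 9) - f = -17 - f)
19844 - J((80 + h(-4))/(n(5) - 79)) = 19844 - (-17 - (80 + 25)/(5 - 79)) = 19844 - (-17 - 105/(-74)) = 19844 - (-17 - 105*(-1)/74) = 19844 - (-17 - 1*(-105/74)) = 19844 - (-17 + 105/74) = 19844 - 1*(-1153/74) = 19844 + 1153/74 = 1469609/74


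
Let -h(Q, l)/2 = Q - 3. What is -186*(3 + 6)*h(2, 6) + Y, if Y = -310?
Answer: -3658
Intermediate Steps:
h(Q, l) = 6 - 2*Q (h(Q, l) = -2*(Q - 3) = -2*(-3 + Q) = 6 - 2*Q)
-186*(3 + 6)*h(2, 6) + Y = -186*(3 + 6)*(6 - 2*2) - 310 = -1674*(6 - 4) - 310 = -1674*2 - 310 = -186*18 - 310 = -3348 - 310 = -3658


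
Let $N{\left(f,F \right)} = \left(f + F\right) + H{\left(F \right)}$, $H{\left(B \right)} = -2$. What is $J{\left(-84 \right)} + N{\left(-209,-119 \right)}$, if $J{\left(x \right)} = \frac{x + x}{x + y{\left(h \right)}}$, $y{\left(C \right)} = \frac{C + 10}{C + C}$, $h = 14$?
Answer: $- \frac{31814}{97} \approx -327.98$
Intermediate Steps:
$N{\left(f,F \right)} = -2 + F + f$ ($N{\left(f,F \right)} = \left(f + F\right) - 2 = \left(F + f\right) - 2 = -2 + F + f$)
$y{\left(C \right)} = \frac{10 + C}{2 C}$
$J{\left(x \right)} = \frac{2 x}{\frac{6}{7} + x}$ ($J{\left(x \right)} = \frac{x + x}{x + \frac{10 + 14}{2 \cdot 14}} = \frac{2 x}{x + \frac{1}{2} \cdot \frac{1}{14} \cdot 24} = \frac{2 x}{x + \frac{6}{7}} = \frac{2 x}{\frac{6}{7} + x}$)
$J{\left(-84 \right)} + N{\left(-209,-119 \right)} = 14 \left(-84\right) \frac{1}{6 + 7 \left(-84\right)} - 330 = 14 \left(-84\right) \frac{1}{6 - 588} - 330 = 14 \left(-84\right) \frac{1}{-582} - 330 = 14 \left(-84\right) \left(- \frac{1}{582}\right) - 330 = \frac{196}{97} - 330 = - \frac{31814}{97}$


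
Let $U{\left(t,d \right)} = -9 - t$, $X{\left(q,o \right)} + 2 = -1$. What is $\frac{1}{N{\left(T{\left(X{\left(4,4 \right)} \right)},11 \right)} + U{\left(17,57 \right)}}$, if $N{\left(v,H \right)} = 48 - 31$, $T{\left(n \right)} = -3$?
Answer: $- \frac{1}{9} \approx -0.11111$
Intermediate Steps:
$X{\left(q,o \right)} = -3$ ($X{\left(q,o \right)} = -2 - 1 = -3$)
$N{\left(v,H \right)} = 17$
$\frac{1}{N{\left(T{\left(X{\left(4,4 \right)} \right)},11 \right)} + U{\left(17,57 \right)}} = \frac{1}{17 - 26} = \frac{1}{-9} = - \frac{1}{9}$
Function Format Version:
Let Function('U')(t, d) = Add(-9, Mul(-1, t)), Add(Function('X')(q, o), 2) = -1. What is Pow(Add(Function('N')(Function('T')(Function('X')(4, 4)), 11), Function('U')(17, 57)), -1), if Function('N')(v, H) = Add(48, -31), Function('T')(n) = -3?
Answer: Rational(-1, 9) ≈ -0.11111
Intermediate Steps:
Function('X')(q, o) = -3 (Function('X')(q, o) = Add(-2, -1) = -3)
Function('N')(v, H) = 17
Pow(Add(Function('N')(Function('T')(Function('X')(4, 4)), 11), Function('U')(17, 57)), -1) = Pow(Add(17, Add(-9, Mul(-1, 17))), -1) = Pow(Add(17, Add(-9, -17)), -1) = Pow(Add(17, -26), -1) = Pow(-9, -1) = Rational(-1, 9)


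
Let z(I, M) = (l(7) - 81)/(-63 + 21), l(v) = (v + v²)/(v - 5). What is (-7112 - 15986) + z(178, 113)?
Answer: -970063/42 ≈ -23097.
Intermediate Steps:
l(v) = (v + v²)/(-5 + v)
z(I, M) = 53/42 (z(I, M) = (7*(1 + 7)/(-5 + 7) - 81)/(-63 + 21) = (7*8/2 - 81)/(-42) = (7*(½)*8 - 81)*(-1/42) = (28 - 81)*(-1/42) = -53*(-1/42) = 53/42)
(-7112 - 15986) + z(178, 113) = (-7112 - 15986) + 53/42 = -23098 + 53/42 = -970063/42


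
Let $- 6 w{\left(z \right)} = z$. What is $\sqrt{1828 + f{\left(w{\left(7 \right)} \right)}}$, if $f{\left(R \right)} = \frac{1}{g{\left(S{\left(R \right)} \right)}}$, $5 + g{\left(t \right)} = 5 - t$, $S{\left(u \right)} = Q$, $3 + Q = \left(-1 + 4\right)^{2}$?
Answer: $\frac{\sqrt{65802}}{6} \approx 42.753$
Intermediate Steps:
$Q = 6$ ($Q = -3 + \left(-1 + 4\right)^{2} = -3 + 3^{2} = -3 + 9 = 6$)
$S{\left(u \right)} = 6$
$g{\left(t \right)} = - t$ ($g{\left(t \right)} = -5 - \left(-5 + t\right) = - t$)
$w{\left(z \right)} = - \frac{z}{6}$
$f{\left(R \right)} = - \frac{1}{6}$ ($f{\left(R \right)} = \frac{1}{\left(-1\right) 6} = \frac{1}{-6} = - \frac{1}{6}$)
$\sqrt{1828 + f{\left(w{\left(7 \right)} \right)}} = \sqrt{1828 - \frac{1}{6}} = \sqrt{\frac{10967}{6}} = \frac{\sqrt{65802}}{6}$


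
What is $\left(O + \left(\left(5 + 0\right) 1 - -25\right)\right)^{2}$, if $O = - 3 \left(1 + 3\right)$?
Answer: $324$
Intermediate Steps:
$O = -12$ ($O = \left(-3\right) 4 = -12$)
$\left(O + \left(\left(5 + 0\right) 1 - -25\right)\right)^{2} = \left(-12 + \left(\left(5 + 0\right) 1 - -25\right)\right)^{2} = \left(-12 + \left(5 \cdot 1 + 25\right)\right)^{2} = \left(-12 + \left(5 + 25\right)\right)^{2} = \left(-12 + 30\right)^{2} = 18^{2} = 324$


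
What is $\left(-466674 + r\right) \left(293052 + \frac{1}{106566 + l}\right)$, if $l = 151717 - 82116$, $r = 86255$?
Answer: $- \frac{19639546172716015}{176167} \approx -1.1148 \cdot 10^{11}$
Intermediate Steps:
$l = 69601$ ($l = 151717 - 82116 = 69601$)
$\left(-466674 + r\right) \left(293052 + \frac{1}{106566 + l}\right) = \left(-466674 + 86255\right) \left(293052 + \frac{1}{106566 + 69601}\right) = - 380419 \left(293052 + \frac{1}{176167}\right) = \left(-380419\right) \frac{51626091685}{176167} = - \frac{19639546172716015}{176167}$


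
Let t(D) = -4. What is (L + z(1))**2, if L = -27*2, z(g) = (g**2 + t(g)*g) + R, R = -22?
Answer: 6241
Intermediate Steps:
z(g) = -22 + g**2 - 4*g (z(g) = (g**2 - 4*g) - 22 = -22 + g**2 - 4*g)
L = -54
(L + z(1))**2 = (-54 + (-22 + 1**2 - 4*1))**2 = (-54 + (-22 + 1 - 4))**2 = (-54 - 25)**2 = (-79)**2 = 6241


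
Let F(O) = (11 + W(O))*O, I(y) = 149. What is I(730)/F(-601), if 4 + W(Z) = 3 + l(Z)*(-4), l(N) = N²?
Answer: 149/868321194 ≈ 1.7160e-7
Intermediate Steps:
W(Z) = -1 - 4*Z² (W(Z) = -4 + (3 + Z²*(-4)) = -4 + (3 - 4*Z²) = -1 - 4*Z²)
F(O) = O*(10 - 4*O²) (F(O) = (11 + (-1 - 4*O²))*O = (10 - 4*O²)*O = O*(10 - 4*O²))
I(730)/F(-601) = 149/(-4*(-601)³ + 10*(-601)) = 149/(-4*(-217081801) - 6010) = 149/(868327204 - 6010) = 149/868321194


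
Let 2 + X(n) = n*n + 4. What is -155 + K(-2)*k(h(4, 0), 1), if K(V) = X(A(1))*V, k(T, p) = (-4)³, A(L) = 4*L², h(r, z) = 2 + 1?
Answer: 2149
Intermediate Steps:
h(r, z) = 3
k(T, p) = -64
X(n) = 2 + n² (X(n) = -2 + (n*n + 4) = -2 + (n² + 4) = -2 + (4 + n²) = 2 + n²)
K(V) = 18*V (K(V) = (2 + (4*1²)²)*V = (2 + (4*1)²)*V = (2 + 4²)*V = (2 + 16)*V = 18*V)
-155 + K(-2)*k(h(4, 0), 1) = -155 + (18*(-2))*(-64) = -155 - 36*(-64) = -155 + 2304 = 2149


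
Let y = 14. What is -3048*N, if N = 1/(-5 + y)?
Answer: -1016/3 ≈ -338.67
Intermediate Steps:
N = 1/9 (N = 1/(-5 + 14) = 1/9 ≈ 0.11111)
-3048*N = -3048*1/9 = -1016/3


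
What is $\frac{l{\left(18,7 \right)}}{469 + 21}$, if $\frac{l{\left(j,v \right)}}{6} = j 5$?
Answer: $\frac{54}{49} \approx 1.102$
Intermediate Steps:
$l{\left(j,v \right)} = 30 j$ ($l{\left(j,v \right)} = 6 j 5 = 6 \cdot 5 j = 30 j$)
$\frac{l{\left(18,7 \right)}}{469 + 21} = \frac{30 \cdot 18}{469 + 21} = \frac{540}{490} = 540 \cdot \frac{1}{490} = \frac{54}{49}$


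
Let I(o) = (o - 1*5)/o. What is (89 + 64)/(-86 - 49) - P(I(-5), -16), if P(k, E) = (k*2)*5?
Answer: -317/15 ≈ -21.133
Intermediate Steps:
I(o) = (-5 + o)/o (I(o) = (o - 5)/o = (-5 + o)/o)
P(k, E) = 10*k (P(k, E) = (2*k)*5 = 10*k)
(89 + 64)/(-86 - 49) - P(I(-5), -16) = (89 + 64)/(-86 - 49) - 10*(-5 - 5)/(-5) = 153/(-135) - 10*(-⅕*(-10)) = 153*(-1/135) - 10*2 = -17/15 - 1*20 = -17/15 - 20 = -317/15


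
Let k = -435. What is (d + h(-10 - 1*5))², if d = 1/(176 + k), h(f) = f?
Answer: 15100996/67081 ≈ 225.12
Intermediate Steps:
d = -1/259 (d = 1/(176 - 435) = 1/(-259) = -1/259 ≈ -0.0038610)
(d + h(-10 - 1*5))² = (-1/259 + (-10 - 1*5))² = (-1/259 + (-10 - 5))² = (-1/259 - 15)² = (-3886/259)² = 15100996/67081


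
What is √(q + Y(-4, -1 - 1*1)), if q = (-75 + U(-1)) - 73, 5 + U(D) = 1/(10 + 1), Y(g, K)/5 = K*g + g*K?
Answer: I*√8822/11 ≈ 8.5387*I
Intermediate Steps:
Y(g, K) = 10*K*g (Y(g, K) = 5*(K*g + g*K) = 5*(K*g + K*g) = 5*(2*K*g) = 10*K*g)
U(D) = -54/11 (U(D) = -5 + 1/(10 + 1) = -5 + 1/11 = -54/11)
q = -1682/11 (q = (-75 - 54/11) - 73 = -879/11 - 73 = -1682/11 ≈ -152.91)
√(q + Y(-4, -1 - 1*1)) = √(-1682/11 + 10*(-1 - 1*1)*(-4)) = √(-1682/11 + 10*(-1 - 1)*(-4)) = √(-1682/11 + 10*(-2)*(-4)) = √(-1682/11 + 80) = √(-802/11) = I*√8822/11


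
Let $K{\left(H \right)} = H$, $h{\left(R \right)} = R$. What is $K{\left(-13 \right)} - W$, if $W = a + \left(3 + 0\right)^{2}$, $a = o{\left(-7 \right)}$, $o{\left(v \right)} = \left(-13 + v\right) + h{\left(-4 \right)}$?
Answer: $2$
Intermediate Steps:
$o{\left(v \right)} = -17 + v$ ($o{\left(v \right)} = \left(-13 + v\right) - 4 = -17 + v$)
$a = -24$ ($a = -17 - 7 = -24$)
$W = -15$ ($W = -24 + \left(3 + 0\right)^{2} = -24 + 3^{2} = -24 + 9 = -15$)
$K{\left(-13 \right)} - W = -13 - -15 = -13 + 15 = 2$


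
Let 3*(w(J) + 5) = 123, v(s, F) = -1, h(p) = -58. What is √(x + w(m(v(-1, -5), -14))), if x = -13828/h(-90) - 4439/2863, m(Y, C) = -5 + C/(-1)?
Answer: √1880978594621/83027 ≈ 16.519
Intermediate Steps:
m(Y, C) = -5 - C (m(Y, C) = -5 + C*(-1) = -5 - C)
w(J) = 36 (w(J) = -5 + (⅓)*123 = -5 + 41 = 36)
x = 19666051/83027 (x = -13828/(-58) - 4439/2863 = -13828*(-1/58) - 4439*1/2863 = 6914/29 - 4439/2863 = 19666051/83027 ≈ 236.86)
√(x + w(m(v(-1, -5), -14))) = √(19666051/83027 + 36) = √(22655023/83027) = √1880978594621/83027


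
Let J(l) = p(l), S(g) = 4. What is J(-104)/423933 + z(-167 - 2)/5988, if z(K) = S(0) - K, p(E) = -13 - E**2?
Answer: 2832119/846170268 ≈ 0.0033470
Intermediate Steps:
J(l) = -13 - l**2
z(K) = 4 - K
J(-104)/423933 + z(-167 - 2)/5988 = (-13 - 1*(-104)**2)/423933 + (4 - (-167 - 2))/5988 = (-13 - 1*10816)*(1/423933) + (4 - 1*(-169))*(1/5988) = (-13 - 10816)*(1/423933) + (4 + 169)*(1/5988) = -10829*1/423933 + 173*(1/5988) = -10829/423933 + 173/5988 = 2832119/846170268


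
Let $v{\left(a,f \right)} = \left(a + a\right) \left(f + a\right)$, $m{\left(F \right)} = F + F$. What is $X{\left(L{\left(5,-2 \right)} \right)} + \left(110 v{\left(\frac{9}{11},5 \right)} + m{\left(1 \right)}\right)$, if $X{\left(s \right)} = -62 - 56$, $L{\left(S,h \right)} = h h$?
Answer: $\frac{10244}{11} \approx 931.27$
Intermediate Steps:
$L{\left(S,h \right)} = h^{2}$
$X{\left(s \right)} = -118$ ($X{\left(s \right)} = -62 - 56 = -118$)
$m{\left(F \right)} = 2 F$
$v{\left(a,f \right)} = 2 a \left(a + f\right)$
$X{\left(L{\left(5,-2 \right)} \right)} + \left(110 v{\left(\frac{9}{11},5 \right)} + m{\left(1 \right)}\right) = -118 + \left(110 \cdot 2 \cdot \frac{9}{11} \left(\frac{9}{11} + 5\right) + 2 \cdot 1\right) = -118 + \left(110 \cdot 2 \cdot 9 \cdot \frac{1}{11} \left(9 \cdot \frac{1}{11} + 5\right) + 2\right) = -118 + \left(110 \cdot 2 \cdot \frac{9}{11} \left(\frac{9}{11} + 5\right) + 2\right) = -118 + \left(110 \cdot 2 \cdot \frac{9}{11} \cdot \frac{64}{11} + 2\right) = -118 + \left(110 \cdot \frac{1152}{121} + 2\right) = -118 + \left(\frac{11520}{11} + 2\right) = -118 + \frac{11542}{11} = \frac{10244}{11}$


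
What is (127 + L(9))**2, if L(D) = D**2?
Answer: 43264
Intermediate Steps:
(127 + L(9))**2 = (127 + 9**2)**2 = (127 + 81)**2 = 208**2 = 43264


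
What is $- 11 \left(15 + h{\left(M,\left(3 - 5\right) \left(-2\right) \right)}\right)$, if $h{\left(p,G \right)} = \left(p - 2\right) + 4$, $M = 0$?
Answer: $-187$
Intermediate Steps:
$h{\left(p,G \right)} = 2 + p$ ($h{\left(p,G \right)} = \left(-2 + p\right) + 4 = 2 + p$)
$- 11 \left(15 + h{\left(M,\left(3 - 5\right) \left(-2\right) \right)}\right) = - 11 \left(15 + \left(2 + 0\right)\right) = - 11 \left(15 + 2\right) = \left(-11\right) 17 = -187$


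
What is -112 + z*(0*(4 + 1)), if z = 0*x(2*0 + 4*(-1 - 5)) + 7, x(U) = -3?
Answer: -112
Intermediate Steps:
z = 7 (z = 0*(-3) + 7 = 0 + 7 = 7)
-112 + z*(0*(4 + 1)) = -112 + 7*(0*(4 + 1)) = -112 + 7*(0*5) = -112 + 7*0 = -112 + 0 = -112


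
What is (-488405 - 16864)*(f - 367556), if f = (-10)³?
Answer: 186219921564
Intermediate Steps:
f = -1000
(-488405 - 16864)*(f - 367556) = (-488405 - 16864)*(-1000 - 367556) = -505269*(-368556) = 186219921564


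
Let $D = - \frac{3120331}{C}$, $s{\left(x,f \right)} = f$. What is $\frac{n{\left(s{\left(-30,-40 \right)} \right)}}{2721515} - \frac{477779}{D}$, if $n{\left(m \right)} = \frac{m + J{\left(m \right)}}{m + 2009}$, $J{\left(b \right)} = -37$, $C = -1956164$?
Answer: $- \frac{455298356470841753177}{1520072944242235} \approx -2.9952 \cdot 10^{5}$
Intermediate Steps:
$D = \frac{3120331}{1956164}$ ($D = - \frac{3120331}{-1956164} = \left(-3120331\right) \left(- \frac{1}{1956164}\right) = \frac{3120331}{1956164} \approx 1.5951$)
$n{\left(m \right)} = \frac{-37 + m}{2009 + m}$ ($n{\left(m \right)} = \frac{m - 37}{m + 2009} = \frac{-37 + m}{2009 + m}$)
$\frac{n{\left(s{\left(-30,-40 \right)} \right)}}{2721515} - \frac{477779}{D} = \frac{\frac{1}{2009 - 40} \left(-37 - 40\right)}{2721515} - \frac{477779}{\frac{3120331}{1956164}} = \frac{1}{1969} \left(-77\right) \frac{1}{2721515} - \frac{934614079756}{3120331} = \left(- \frac{7}{179}\right) \frac{1}{2721515} - \frac{934614079756}{3120331} = - \frac{7}{487151185} - \frac{934614079756}{3120331} = - \frac{455298356470841753177}{1520072944242235}$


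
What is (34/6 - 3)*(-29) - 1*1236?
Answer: -3940/3 ≈ -1313.3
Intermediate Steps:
(34/6 - 3)*(-29) - 1*1236 = (34*(⅙) - 3)*(-29) - 1236 = (17/3 - 3)*(-29) - 1236 = (8/3)*(-29) - 1236 = -232/3 - 1236 = -3940/3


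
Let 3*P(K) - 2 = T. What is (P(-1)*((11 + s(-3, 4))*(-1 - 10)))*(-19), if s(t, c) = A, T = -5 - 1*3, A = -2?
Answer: -3762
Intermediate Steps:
T = -8 (T = -5 - 3 = -8)
P(K) = -2 (P(K) = 2/3 + (1/3)*(-8) = 2/3 - 8/3 = -2)
s(t, c) = -2
(P(-1)*((11 + s(-3, 4))*(-1 - 10)))*(-19) = -2*(11 - 2)*(-1 - 10)*(-19) = -18*(-11)*(-19) = -2*(-99)*(-19) = 198*(-19) = -3762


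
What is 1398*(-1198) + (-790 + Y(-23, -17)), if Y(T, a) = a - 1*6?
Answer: -1675617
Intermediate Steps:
Y(T, a) = -6 + a (Y(T, a) = a - 6 = -6 + a)
1398*(-1198) + (-790 + Y(-23, -17)) = 1398*(-1198) + (-790 + (-6 - 17)) = -1674804 + (-790 - 23) = -1674804 - 813 = -1675617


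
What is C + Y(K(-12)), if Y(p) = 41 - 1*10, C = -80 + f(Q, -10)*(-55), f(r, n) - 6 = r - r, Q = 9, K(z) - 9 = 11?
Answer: -379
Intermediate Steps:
K(z) = 20 (K(z) = 9 + 11 = 20)
f(r, n) = 6 (f(r, n) = 6 + (r - r) = 6 + 0 = 6)
C = -410 (C = -80 + 6*(-55) = -80 - 330 = -410)
Y(p) = 31 (Y(p) = 41 - 10 = 31)
C + Y(K(-12)) = -410 + 31 = -379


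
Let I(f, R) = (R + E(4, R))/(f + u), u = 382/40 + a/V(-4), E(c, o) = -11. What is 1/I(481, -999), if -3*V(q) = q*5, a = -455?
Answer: -4223/10100 ≈ -0.41812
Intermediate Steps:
V(q) = -5*q/3 (V(q) = -q*5/3 = -5*q/3)
u = -587/10 (u = 382/40 - 455/((-5/3*(-4))) = 382*(1/40) - 455/20/3 = 191/20 - 455*3/20 = 191/20 - 273/4 = -587/10 ≈ -58.700)
I(f, R) = (-11 + R)/(-587/10 + f) (I(f, R) = (R - 11)/(f - 587/10) = (-11 + R)/(-587/10 + f))
1/I(481, -999) = 1/(10*(-11 - 999)/(-587 + 10*481)) = 1/(10*(-1010)/(-587 + 4810)) = 1/(10*(-1010)/4223) = 1/(10*(1/4223)*(-1010)) = 1/(-10100/4223) = -4223/10100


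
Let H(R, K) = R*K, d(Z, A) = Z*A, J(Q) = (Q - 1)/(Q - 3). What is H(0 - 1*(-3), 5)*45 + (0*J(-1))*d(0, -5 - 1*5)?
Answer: 675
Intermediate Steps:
J(Q) = (-1 + Q)/(-3 + Q)
d(Z, A) = A*Z
H(R, K) = K*R
H(0 - 1*(-3), 5)*45 + (0*J(-1))*d(0, -5 - 1*5) = (5*(0 - 1*(-3)))*45 + (0*((-1 - 1)/(-3 - 1)))*((-5 - 1*5)*0) = (5*(0 + 3))*45 + (0*(-2/(-4)))*((-5 - 5)*0) = (5*3)*45 + (0*(-1/4*(-2)))*(-10*0) = 15*45 + (0*(1/2))*0 = 675 + 0*0 = 675 + 0 = 675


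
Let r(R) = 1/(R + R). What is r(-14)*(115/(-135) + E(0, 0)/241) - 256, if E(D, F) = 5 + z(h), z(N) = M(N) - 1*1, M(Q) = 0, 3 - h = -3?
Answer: -46636741/182196 ≈ -255.97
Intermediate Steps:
h = 6 (h = 3 - 1*(-3) = 3 + 3 = 6)
z(N) = -1 (z(N) = 0 - 1*1 = 0 - 1 = -1)
E(D, F) = 4 (E(D, F) = 5 - 1 = 4)
r(R) = 1/(2*R)
r(-14)*(115/(-135) + E(0, 0)/241) - 256 = ((1/2)/(-14))*(115/(-135) + 4/241) - 256 = ((1/2)*(-1/14))*(115*(-1/135) + 4*(1/241)) - 256 = -(-23/27 + 4/241)/28 - 256 = -1/28*(-5435/6507) - 256 = 5435/182196 - 256 = -46636741/182196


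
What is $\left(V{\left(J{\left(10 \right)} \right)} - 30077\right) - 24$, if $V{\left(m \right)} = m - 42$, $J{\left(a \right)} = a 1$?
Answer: $-30133$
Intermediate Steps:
$J{\left(a \right)} = a$
$V{\left(m \right)} = -42 + m$
$\left(V{\left(J{\left(10 \right)} \right)} - 30077\right) - 24 = \left(\left(-42 + 10\right) - 30077\right) - 24 = \left(-32 - 30077\right) - 24 = -30109 - 24 = -30133$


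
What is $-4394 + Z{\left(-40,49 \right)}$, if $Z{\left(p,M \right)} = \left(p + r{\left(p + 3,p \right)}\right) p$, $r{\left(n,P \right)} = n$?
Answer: $-1314$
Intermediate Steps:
$Z{\left(p,M \right)} = p \left(3 + 2 p\right)$ ($Z{\left(p,M \right)} = \left(p + \left(p + 3\right)\right) p = \left(p + \left(3 + p\right)\right) p = \left(3 + 2 p\right) p = p \left(3 + 2 p\right)$)
$-4394 + Z{\left(-40,49 \right)} = -4394 - 40 \left(3 + 2 \left(-40\right)\right) = -4394 - 40 \left(3 - 80\right) = -4394 - -3080 = -4394 + 3080 = -1314$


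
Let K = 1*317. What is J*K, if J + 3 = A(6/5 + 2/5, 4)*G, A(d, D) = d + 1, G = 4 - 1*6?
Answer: -12997/5 ≈ -2599.4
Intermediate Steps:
G = -2 (G = 4 - 6 = -2)
K = 317
A(d, D) = 1 + d
J = -41/5 (J = -3 + (1 + (6/5 + 2/5))*(-2) = -3 + (1 + (6*(⅕) + 2*(⅕)))*(-2) = -3 + (1 + (6/5 + ⅖))*(-2) = -3 + (1 + 8/5)*(-2) = -3 + (13/5)*(-2) = -3 - 26/5 = -41/5 ≈ -8.2000)
J*K = -41/5*317 = -12997/5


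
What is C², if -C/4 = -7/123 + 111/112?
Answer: 165611161/11861136 ≈ 13.963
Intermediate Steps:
C = -12869/3444 (C = -4*(-7/123 + 111/112) = -4*12869/13776 = -12869/3444 ≈ -3.7366)
C² = (-12869/3444)² = 165611161/11861136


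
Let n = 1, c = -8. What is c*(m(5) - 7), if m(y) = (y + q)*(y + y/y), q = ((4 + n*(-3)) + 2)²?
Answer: -616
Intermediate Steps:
q = 9 (q = ((4 + 1*(-3)) + 2)² = ((4 - 3) + 2)² = (1 + 2)² = 3² = 9)
m(y) = (1 + y)*(9 + y) (m(y) = (y + 9)*(y + y/y) = (9 + y)*(y + 1) = (9 + y)*(1 + y) = (1 + y)*(9 + y))
c*(m(5) - 7) = -8*((9 + 5² + 10*5) - 7) = -8*((9 + 25 + 50) - 7) = -8*(84 - 7) = -8*77 = -616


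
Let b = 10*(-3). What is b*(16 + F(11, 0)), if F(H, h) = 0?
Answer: -480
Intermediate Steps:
b = -30
b*(16 + F(11, 0)) = -30*(16 + 0) = -30*16 = -480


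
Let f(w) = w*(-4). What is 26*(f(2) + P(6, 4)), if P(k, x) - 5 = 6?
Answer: 78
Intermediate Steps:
P(k, x) = 11 (P(k, x) = 5 + 6 = 11)
f(w) = -4*w
26*(f(2) + P(6, 4)) = 26*(-4*2 + 11) = 26*(-8 + 11) = 26*3 = 78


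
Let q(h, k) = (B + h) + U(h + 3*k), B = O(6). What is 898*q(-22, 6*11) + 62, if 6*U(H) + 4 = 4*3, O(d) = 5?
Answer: -42020/3 ≈ -14007.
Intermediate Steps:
U(H) = 4/3 (U(H) = -2/3 + (4*3)/6 = -2/3 + (1/6)*12 = -2/3 + 2 = 4/3)
B = 5
q(h, k) = 19/3 + h (q(h, k) = (5 + h) + 4/3 = 19/3 + h)
898*q(-22, 6*11) + 62 = 898*(19/3 - 22) + 62 = 898*(-47/3) + 62 = -42206/3 + 62 = -42020/3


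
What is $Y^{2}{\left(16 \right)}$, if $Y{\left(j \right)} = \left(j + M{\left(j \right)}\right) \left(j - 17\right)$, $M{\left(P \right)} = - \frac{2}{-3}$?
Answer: $\frac{2500}{9} \approx 277.78$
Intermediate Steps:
$M{\left(P \right)} = \frac{2}{3}$ ($M{\left(P \right)} = \left(-2\right) \left(- \frac{1}{3}\right) = \frac{2}{3}$)
$Y{\left(j \right)} = \left(-17 + j\right) \left(\frac{2}{3} + j\right)$ ($Y{\left(j \right)} = \left(j + \frac{2}{3}\right) \left(j - 17\right) = \left(\frac{2}{3} + j\right) \left(-17 + j\right) = \left(-17 + j\right) \left(\frac{2}{3} + j\right)$)
$Y^{2}{\left(16 \right)} = \left(- \frac{34}{3} + 16^{2} - \frac{784}{3}\right)^{2} = \left(- \frac{34}{3} + 256 - \frac{784}{3}\right)^{2} = \left(- \frac{50}{3}\right)^{2} = \frac{2500}{9}$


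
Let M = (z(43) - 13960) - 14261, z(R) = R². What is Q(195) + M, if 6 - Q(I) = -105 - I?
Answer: -26066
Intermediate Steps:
Q(I) = 111 + I (Q(I) = 6 - (-105 - I) = 6 + (105 + I) = 111 + I)
M = -26372 (M = (43² - 13960) - 14261 = (1849 - 13960) - 14261 = -12111 - 14261 = -26372)
Q(195) + M = (111 + 195) - 26372 = 306 - 26372 = -26066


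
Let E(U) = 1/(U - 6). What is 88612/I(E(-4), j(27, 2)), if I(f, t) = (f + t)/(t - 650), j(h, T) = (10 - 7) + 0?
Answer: -573319640/29 ≈ -1.9770e+7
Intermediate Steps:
j(h, T) = 3 (j(h, T) = 3 + 0 = 3)
E(U) = 1/(-6 + U)
I(f, t) = (f + t)/(-650 + t)
88612/I(E(-4), j(27, 2)) = 88612/(((1/(-6 - 4) + 3)/(-650 + 3))) = 88612/(((1/(-10) + 3)/(-647))) = 88612/((-(-1/10 + 3)/647)) = 88612/((-1/647*29/10)) = 88612/(-29/6470) = 88612*(-6470/29) = -573319640/29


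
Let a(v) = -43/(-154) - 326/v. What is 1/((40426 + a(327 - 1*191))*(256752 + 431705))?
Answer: 68/1892447115627 ≈ 3.5932e-11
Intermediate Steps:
a(v) = 43/154 - 326/v (a(v) = -43*(-1/154) - 326/v = 43/154 - 326/v)
1/((40426 + a(327 - 1*191))*(256752 + 431705)) = 1/((40426 + (43/154 - 326/(327 - 1*191)))*(256752 + 431705)) = 1/((40426 + (43/154 - 326/(327 - 191)))*688457) = 1/((40426 + (43/154 - 326/136))*688457) = 1/((40426 + (43/154 - 326*1/136))*688457) = 1/((40426 + (43/154 - 163/68))*688457) = 1/((40426 - 11089/5236)*688457) = 1/((211659447/5236)*688457) = 1/(1892447115627/68) = 68/1892447115627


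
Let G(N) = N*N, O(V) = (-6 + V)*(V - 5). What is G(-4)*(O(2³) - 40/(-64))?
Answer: 106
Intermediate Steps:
O(V) = (-6 + V)*(-5 + V)
G(N) = N²
G(-4)*(O(2³) - 40/(-64)) = (-4)²*((30 + (2³)² - 11*2³) - 40/(-64)) = 16*((30 + 8² - 11*8) - 40*(-1/64)) = 16*((30 + 64 - 88) + 5/8) = 16*(6 + 5/8) = 16*(53/8) = 106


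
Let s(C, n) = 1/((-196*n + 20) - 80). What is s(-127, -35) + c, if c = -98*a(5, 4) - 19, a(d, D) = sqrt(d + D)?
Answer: -2128399/6800 ≈ -313.00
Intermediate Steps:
a(d, D) = sqrt(D + d)
s(C, n) = 1/(-60 - 196*n) (s(C, n) = 1/((20 - 196*n) - 80) = 1/(-60 - 196*n))
c = -313 (c = -98*sqrt(4 + 5) - 19 = -98*sqrt(9) - 19 = -98*3 - 19 = -294 - 19 = -313)
s(-127, -35) + c = -1/(60 + 196*(-35)) - 313 = -1/(60 - 6860) - 313 = -1/(-6800) - 313 = -1*(-1/6800) - 313 = 1/6800 - 313 = -2128399/6800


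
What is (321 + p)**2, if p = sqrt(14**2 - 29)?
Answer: (321 + sqrt(167))**2 ≈ 1.1150e+5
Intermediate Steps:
p = sqrt(167) (p = sqrt(196 - 29) = sqrt(167) ≈ 12.923)
(321 + p)**2 = (321 + sqrt(167))**2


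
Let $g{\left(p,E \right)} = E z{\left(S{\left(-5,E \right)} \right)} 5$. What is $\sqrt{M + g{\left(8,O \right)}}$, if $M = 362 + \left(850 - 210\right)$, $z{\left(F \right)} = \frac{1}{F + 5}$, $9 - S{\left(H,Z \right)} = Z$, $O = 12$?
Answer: $2 \sqrt{258} \approx 32.125$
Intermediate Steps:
$S{\left(H,Z \right)} = 9 - Z$
$z{\left(F \right)} = \frac{1}{5 + F}$
$g{\left(p,E \right)} = \frac{5 E}{14 - E}$ ($g{\left(p,E \right)} = \frac{E}{5 - \left(-9 + E\right)} 5 = \frac{E}{14 - E} 5 = \frac{5 E}{14 - E}$)
$M = 1002$ ($M = 362 + 640 = 1002$)
$\sqrt{M + g{\left(8,O \right)}} = \sqrt{1002 - \frac{60}{-14 + 12}} = \sqrt{1002 - \frac{60}{-2}} = \sqrt{1002 - 60 \left(- \frac{1}{2}\right)} = \sqrt{1002 + 30} = \sqrt{1032} = 2 \sqrt{258}$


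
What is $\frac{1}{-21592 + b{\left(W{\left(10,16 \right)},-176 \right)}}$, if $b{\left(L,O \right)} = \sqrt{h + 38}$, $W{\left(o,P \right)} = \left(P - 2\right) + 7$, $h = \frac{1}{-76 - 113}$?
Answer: $- \frac{4080888}{88114526515} - \frac{3 \sqrt{150801}}{88114526515} \approx -4.6327 \cdot 10^{-5}$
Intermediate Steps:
$h = - \frac{1}{189}$ ($h = \frac{1}{-189} = - \frac{1}{189} \approx -0.005291$)
$W{\left(o,P \right)} = 5 + P$ ($W{\left(o,P \right)} = \left(-2 + P\right) + 7 = 5 + P$)
$b{\left(L,O \right)} = \frac{\sqrt{150801}}{63}$ ($b{\left(L,O \right)} = \sqrt{- \frac{1}{189} + 38} = \sqrt{\frac{7181}{189}} = \frac{\sqrt{150801}}{63}$)
$\frac{1}{-21592 + b{\left(W{\left(10,16 \right)},-176 \right)}} = \frac{1}{-21592 + \frac{\sqrt{150801}}{63}}$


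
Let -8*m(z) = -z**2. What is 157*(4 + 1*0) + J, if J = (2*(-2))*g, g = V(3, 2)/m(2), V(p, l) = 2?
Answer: 612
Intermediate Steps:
m(z) = z**2/8 (m(z) = -(-1)*z**2/8 = z**2/8)
g = 4 (g = 2/(((1/8)*2**2)) = 2/(((1/8)*4)) = 2/(1/2) = 2*2 = 4)
J = -16 (J = (2*(-2))*4 = -4*4 = -16)
157*(4 + 1*0) + J = 157*(4 + 1*0) - 16 = 157*(4 + 0) - 16 = 157*4 - 16 = 628 - 16 = 612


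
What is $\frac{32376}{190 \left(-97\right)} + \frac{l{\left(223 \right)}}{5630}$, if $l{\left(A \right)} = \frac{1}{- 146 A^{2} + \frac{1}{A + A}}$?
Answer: $- \frac{1553264548507219}{884194021144965} \approx -1.7567$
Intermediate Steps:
$l{\left(A \right)} = \frac{1}{\frac{1}{2 A} - 146 A^{2}}$ ($l{\left(A \right)} = \frac{1}{- 146 A^{2} + \frac{1}{2 A}} = \frac{1}{\frac{1}{2 A} - 146 A^{2}}$)
$\frac{32376}{190 \left(-97\right)} + \frac{l{\left(223 \right)}}{5630} = \frac{32376}{190 \left(-97\right)} + \frac{\left(-2\right) 223 \frac{1}{-1 + 292 \cdot 223^{3}}}{5630} = \frac{32376}{-18430} + \left(-2\right) 223 \frac{1}{-1 + 292 \cdot 11089567} \cdot \frac{1}{5630} = 32376 \left(- \frac{1}{18430}\right) + \left(-2\right) 223 \frac{1}{-1 + 3238153564} \cdot \frac{1}{5630} = - \frac{852}{485} + \left(-2\right) 223 \cdot \frac{1}{3238153563} \cdot \frac{1}{5630} = - \frac{852}{485} - \frac{223}{9115402279845} = - \frac{1553264548507219}{884194021144965}$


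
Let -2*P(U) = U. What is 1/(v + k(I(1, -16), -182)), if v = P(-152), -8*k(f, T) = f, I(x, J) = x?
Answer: 8/607 ≈ 0.013180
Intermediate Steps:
P(U) = -U/2
k(f, T) = -f/8
v = 76 (v = -½*(-152) = 76)
1/(v + k(I(1, -16), -182)) = 1/(76 - ⅛*1) = 1/(76 - ⅛) = 1/(607/8) = 8/607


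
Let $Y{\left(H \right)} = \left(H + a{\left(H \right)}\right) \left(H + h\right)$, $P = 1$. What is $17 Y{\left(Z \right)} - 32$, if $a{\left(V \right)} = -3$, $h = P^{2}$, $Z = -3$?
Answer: $172$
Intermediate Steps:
$h = 1$ ($h = 1^{2} = 1$)
$Y{\left(H \right)} = \left(1 + H\right) \left(-3 + H\right)$ ($Y{\left(H \right)} = \left(H - 3\right) \left(H + 1\right) = \left(-3 + H\right) \left(1 + H\right) = \left(1 + H\right) \left(-3 + H\right)$)
$17 Y{\left(Z \right)} - 32 = 17 \left(-3 + \left(-3\right)^{2} - -6\right) - 32 = 17 \left(-3 + 9 + 6\right) - 32 = 17 \cdot 12 - 32 = 204 - 32 = 172$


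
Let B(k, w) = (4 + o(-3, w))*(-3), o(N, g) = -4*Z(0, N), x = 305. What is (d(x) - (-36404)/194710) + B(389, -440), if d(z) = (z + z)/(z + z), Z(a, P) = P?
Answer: -4557483/97355 ≈ -46.813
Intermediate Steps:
o(N, g) = -4*N
d(z) = 1 (d(z) = (2*z)/((2*z)) = (2*z)*(1/(2*z)) = 1)
B(k, w) = -48 (B(k, w) = (4 - 4*(-3))*(-3) = (4 + 12)*(-3) = 16*(-3) = -48)
(d(x) - (-36404)/194710) + B(389, -440) = (1 - (-36404)/194710) - 48 = (1 - 1*(-18202/97355)) - 48 = (1 + 18202/97355) - 48 = 115557/97355 - 48 = -4557483/97355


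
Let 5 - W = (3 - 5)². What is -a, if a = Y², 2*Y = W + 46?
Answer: -2209/4 ≈ -552.25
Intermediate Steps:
W = 1 (W = 5 - (3 - 5)² = 5 - 1*(-2)² = 5 - 1*4 = 5 - 4 = 1)
Y = 47/2 (Y = (1 + 46)/2 = (½)*47 = 47/2 ≈ 23.500)
a = 2209/4 (a = (47/2)² = 2209/4 ≈ 552.25)
-a = -1*2209/4 = -2209/4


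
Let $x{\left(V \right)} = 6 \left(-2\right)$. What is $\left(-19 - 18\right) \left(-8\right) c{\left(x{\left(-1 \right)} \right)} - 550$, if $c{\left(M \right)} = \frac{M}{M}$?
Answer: $-254$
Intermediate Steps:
$x{\left(V \right)} = -12$
$c{\left(M \right)} = 1$
$\left(-19 - 18\right) \left(-8\right) c{\left(x{\left(-1 \right)} \right)} - 550 = \left(-19 - 18\right) \left(-8\right) 1 - 550 = \left(-37\right) \left(-8\right) 1 - 550 = 296 \cdot 1 - 550 = 296 - 550 = -254$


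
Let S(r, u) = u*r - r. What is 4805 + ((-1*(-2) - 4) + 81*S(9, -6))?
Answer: -300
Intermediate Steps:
S(r, u) = -r + r*u (S(r, u) = r*u - r = -r + r*u)
4805 + ((-1*(-2) - 4) + 81*S(9, -6)) = 4805 + ((-1*(-2) - 4) + 81*(9*(-1 - 6))) = 4805 + ((2 - 4) + 81*(9*(-7))) = 4805 + (-2 + 81*(-63)) = 4805 + (-2 - 5103) = 4805 - 5105 = -300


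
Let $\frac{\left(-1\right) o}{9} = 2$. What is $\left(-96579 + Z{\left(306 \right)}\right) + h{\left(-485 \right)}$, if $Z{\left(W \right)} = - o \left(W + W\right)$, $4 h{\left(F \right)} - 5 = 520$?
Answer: $- \frac{341727}{4} \approx -85432.0$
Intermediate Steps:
$o = -18$ ($o = \left(-9\right) 2 = -18$)
$h{\left(F \right)} = \frac{525}{4}$ ($h{\left(F \right)} = \frac{5}{4} + \frac{1}{4} \cdot 520 = \frac{5}{4} + 130 = \frac{525}{4}$)
$Z{\left(W \right)} = 36 W$ ($Z{\left(W \right)} = \left(-1\right) \left(-18\right) \left(W + W\right) = 18 \cdot 2 W = 36 W$)
$\left(-96579 + Z{\left(306 \right)}\right) + h{\left(-485 \right)} = \left(-96579 + 36 \cdot 306\right) + \frac{525}{4} = \left(-96579 + 11016\right) + \frac{525}{4} = -85563 + \frac{525}{4} = - \frac{341727}{4}$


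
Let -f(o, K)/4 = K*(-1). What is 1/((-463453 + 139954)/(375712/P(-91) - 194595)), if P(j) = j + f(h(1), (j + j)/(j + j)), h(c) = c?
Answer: 17305477/28144413 ≈ 0.61488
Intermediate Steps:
f(o, K) = 4*K (f(o, K) = -4*K*(-1) = -(-4)*K = 4*K)
P(j) = 4 + j (P(j) = j + 4*((j + j)/(j + j)) = j + 4*((2*j)/((2*j))) = j + 4*((2*j)*(1/(2*j))) = j + 4*1 = j + 4 = 4 + j)
1/((-463453 + 139954)/(375712/P(-91) - 194595)) = 1/((-463453 + 139954)/(375712/(4 - 91) - 194595)) = 1/(-323499/(375712/(-87) - 194595)) = 1/(-323499/(375712*(-1/87) - 194595)) = 1/(-323499/(-375712/87 - 194595)) = 1/(-323499/(-17305477/87)) = 1/(-323499*(-87/17305477)) = 1/(28144413/17305477) = 17305477/28144413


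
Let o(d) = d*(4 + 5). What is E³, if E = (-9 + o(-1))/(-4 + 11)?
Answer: -5832/343 ≈ -17.003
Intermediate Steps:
o(d) = 9*d (o(d) = d*9 = 9*d)
E = -18/7 (E = (-9 + 9*(-1))/(-4 + 11) = (-9 - 9)/7 = -18*⅐ = -18/7 ≈ -2.5714)
E³ = (-18/7)³ = -5832/343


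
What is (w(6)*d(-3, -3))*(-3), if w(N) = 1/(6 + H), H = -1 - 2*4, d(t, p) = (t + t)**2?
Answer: 36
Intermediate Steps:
d(t, p) = 4*t**2 (d(t, p) = (2*t)**2 = 4*t**2)
H = -9 (H = -1 - 8 = -9)
w(N) = -1/3 (w(N) = 1/(6 - 9) = 1/(-3) = -1/3)
(w(6)*d(-3, -3))*(-3) = -4*(-3)**2/3*(-3) = -4*9/3*(-3) = -1/3*36*(-3) = -12*(-3) = 36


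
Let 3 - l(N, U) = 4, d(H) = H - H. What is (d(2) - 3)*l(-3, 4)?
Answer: 3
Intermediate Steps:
d(H) = 0
l(N, U) = -1 (l(N, U) = 3 - 1*4 = 3 - 4 = -1)
(d(2) - 3)*l(-3, 4) = (0 - 3)*(-1) = -3*(-1) = 3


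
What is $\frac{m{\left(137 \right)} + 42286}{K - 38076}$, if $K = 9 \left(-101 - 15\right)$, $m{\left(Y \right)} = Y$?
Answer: $- \frac{14141}{13040} \approx -1.0844$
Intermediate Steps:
$K = -1044$ ($K = 9 \left(-116\right) = -1044$)
$\frac{m{\left(137 \right)} + 42286}{K - 38076} = \frac{137 + 42286}{-1044 - 38076} = \frac{42423}{-39120} = 42423 \left(- \frac{1}{39120}\right) = - \frac{14141}{13040}$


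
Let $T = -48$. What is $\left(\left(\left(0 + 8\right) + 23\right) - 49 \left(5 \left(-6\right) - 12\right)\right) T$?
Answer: $-100272$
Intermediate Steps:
$\left(\left(\left(0 + 8\right) + 23\right) - 49 \left(5 \left(-6\right) - 12\right)\right) T = \left(\left(\left(0 + 8\right) + 23\right) - 49 \left(5 \left(-6\right) - 12\right)\right) \left(-48\right) = \left(\left(8 + 23\right) - 49 \left(-30 - 12\right)\right) \left(-48\right) = \left(31 - -2058\right) \left(-48\right) = \left(31 + 2058\right) \left(-48\right) = 2089 \left(-48\right) = -100272$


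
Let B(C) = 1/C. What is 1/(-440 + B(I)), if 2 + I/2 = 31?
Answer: -58/25519 ≈ -0.0022728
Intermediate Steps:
I = 58 (I = -4 + 2*31 = -4 + 62 = 58)
1/(-440 + B(I)) = 1/(-440 + 1/58) = 1/(-25519/58) = -58/25519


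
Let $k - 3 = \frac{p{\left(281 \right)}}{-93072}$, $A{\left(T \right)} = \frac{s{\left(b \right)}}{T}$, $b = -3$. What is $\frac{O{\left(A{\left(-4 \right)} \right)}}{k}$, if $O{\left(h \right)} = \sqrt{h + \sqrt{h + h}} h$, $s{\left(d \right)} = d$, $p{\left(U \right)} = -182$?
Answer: $\frac{2493 \sqrt{3 + 2 \sqrt{6}}}{19957} \approx 0.35109$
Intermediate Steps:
$A{\left(T \right)} = - \frac{3}{T}$
$k = \frac{19957}{6648}$ ($k = 3 - \frac{182}{-93072} = 3 - - \frac{13}{6648} = 3 + \frac{13}{6648} = \frac{19957}{6648} \approx 3.002$)
$O{\left(h \right)} = h \sqrt{h + \sqrt{2} \sqrt{h}}$ ($O{\left(h \right)} = \sqrt{h + \sqrt{2 h}} h = \sqrt{h + \sqrt{2} \sqrt{h}} h = h \sqrt{h + \sqrt{2} \sqrt{h}}$)
$\frac{O{\left(A{\left(-4 \right)} \right)}}{k} = \frac{- \frac{3}{-4} \sqrt{- \frac{3}{-4} + \sqrt{2} \sqrt{- \frac{3}{-4}}}}{\frac{19957}{6648}} = \left(-3\right) \left(- \frac{1}{4}\right) \sqrt{\left(-3\right) \left(- \frac{1}{4}\right) + \sqrt{2} \sqrt{\left(-3\right) \left(- \frac{1}{4}\right)}} \frac{6648}{19957} = \frac{3 \sqrt{\frac{3}{4} + \sqrt{2} \sqrt{\frac{3}{4}}}}{4} \cdot \frac{6648}{19957} = \frac{3 \sqrt{\frac{3}{4} + \sqrt{2} \frac{\sqrt{3}}{2}}}{4} \cdot \frac{6648}{19957} = \frac{3 \sqrt{\frac{3}{4} + \frac{\sqrt{6}}{2}}}{4} \cdot \frac{6648}{19957} = \frac{4986 \sqrt{\frac{3}{4} + \frac{\sqrt{6}}{2}}}{19957}$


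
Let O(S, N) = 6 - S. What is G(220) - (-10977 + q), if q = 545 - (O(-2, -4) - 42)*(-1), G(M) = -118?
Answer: 10348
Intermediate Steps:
q = 511 (q = 545 - ((6 - 1*(-2)) - 42)*(-1) = 545 - ((6 + 2) - 42)*(-1) = 545 - (8 - 42)*(-1) = 545 - (-34)*(-1) = 545 - 1*34 = 545 - 34 = 511)
G(220) - (-10977 + q) = -118 - (-10977 + 511) = -118 - 1*(-10466) = -118 + 10466 = 10348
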